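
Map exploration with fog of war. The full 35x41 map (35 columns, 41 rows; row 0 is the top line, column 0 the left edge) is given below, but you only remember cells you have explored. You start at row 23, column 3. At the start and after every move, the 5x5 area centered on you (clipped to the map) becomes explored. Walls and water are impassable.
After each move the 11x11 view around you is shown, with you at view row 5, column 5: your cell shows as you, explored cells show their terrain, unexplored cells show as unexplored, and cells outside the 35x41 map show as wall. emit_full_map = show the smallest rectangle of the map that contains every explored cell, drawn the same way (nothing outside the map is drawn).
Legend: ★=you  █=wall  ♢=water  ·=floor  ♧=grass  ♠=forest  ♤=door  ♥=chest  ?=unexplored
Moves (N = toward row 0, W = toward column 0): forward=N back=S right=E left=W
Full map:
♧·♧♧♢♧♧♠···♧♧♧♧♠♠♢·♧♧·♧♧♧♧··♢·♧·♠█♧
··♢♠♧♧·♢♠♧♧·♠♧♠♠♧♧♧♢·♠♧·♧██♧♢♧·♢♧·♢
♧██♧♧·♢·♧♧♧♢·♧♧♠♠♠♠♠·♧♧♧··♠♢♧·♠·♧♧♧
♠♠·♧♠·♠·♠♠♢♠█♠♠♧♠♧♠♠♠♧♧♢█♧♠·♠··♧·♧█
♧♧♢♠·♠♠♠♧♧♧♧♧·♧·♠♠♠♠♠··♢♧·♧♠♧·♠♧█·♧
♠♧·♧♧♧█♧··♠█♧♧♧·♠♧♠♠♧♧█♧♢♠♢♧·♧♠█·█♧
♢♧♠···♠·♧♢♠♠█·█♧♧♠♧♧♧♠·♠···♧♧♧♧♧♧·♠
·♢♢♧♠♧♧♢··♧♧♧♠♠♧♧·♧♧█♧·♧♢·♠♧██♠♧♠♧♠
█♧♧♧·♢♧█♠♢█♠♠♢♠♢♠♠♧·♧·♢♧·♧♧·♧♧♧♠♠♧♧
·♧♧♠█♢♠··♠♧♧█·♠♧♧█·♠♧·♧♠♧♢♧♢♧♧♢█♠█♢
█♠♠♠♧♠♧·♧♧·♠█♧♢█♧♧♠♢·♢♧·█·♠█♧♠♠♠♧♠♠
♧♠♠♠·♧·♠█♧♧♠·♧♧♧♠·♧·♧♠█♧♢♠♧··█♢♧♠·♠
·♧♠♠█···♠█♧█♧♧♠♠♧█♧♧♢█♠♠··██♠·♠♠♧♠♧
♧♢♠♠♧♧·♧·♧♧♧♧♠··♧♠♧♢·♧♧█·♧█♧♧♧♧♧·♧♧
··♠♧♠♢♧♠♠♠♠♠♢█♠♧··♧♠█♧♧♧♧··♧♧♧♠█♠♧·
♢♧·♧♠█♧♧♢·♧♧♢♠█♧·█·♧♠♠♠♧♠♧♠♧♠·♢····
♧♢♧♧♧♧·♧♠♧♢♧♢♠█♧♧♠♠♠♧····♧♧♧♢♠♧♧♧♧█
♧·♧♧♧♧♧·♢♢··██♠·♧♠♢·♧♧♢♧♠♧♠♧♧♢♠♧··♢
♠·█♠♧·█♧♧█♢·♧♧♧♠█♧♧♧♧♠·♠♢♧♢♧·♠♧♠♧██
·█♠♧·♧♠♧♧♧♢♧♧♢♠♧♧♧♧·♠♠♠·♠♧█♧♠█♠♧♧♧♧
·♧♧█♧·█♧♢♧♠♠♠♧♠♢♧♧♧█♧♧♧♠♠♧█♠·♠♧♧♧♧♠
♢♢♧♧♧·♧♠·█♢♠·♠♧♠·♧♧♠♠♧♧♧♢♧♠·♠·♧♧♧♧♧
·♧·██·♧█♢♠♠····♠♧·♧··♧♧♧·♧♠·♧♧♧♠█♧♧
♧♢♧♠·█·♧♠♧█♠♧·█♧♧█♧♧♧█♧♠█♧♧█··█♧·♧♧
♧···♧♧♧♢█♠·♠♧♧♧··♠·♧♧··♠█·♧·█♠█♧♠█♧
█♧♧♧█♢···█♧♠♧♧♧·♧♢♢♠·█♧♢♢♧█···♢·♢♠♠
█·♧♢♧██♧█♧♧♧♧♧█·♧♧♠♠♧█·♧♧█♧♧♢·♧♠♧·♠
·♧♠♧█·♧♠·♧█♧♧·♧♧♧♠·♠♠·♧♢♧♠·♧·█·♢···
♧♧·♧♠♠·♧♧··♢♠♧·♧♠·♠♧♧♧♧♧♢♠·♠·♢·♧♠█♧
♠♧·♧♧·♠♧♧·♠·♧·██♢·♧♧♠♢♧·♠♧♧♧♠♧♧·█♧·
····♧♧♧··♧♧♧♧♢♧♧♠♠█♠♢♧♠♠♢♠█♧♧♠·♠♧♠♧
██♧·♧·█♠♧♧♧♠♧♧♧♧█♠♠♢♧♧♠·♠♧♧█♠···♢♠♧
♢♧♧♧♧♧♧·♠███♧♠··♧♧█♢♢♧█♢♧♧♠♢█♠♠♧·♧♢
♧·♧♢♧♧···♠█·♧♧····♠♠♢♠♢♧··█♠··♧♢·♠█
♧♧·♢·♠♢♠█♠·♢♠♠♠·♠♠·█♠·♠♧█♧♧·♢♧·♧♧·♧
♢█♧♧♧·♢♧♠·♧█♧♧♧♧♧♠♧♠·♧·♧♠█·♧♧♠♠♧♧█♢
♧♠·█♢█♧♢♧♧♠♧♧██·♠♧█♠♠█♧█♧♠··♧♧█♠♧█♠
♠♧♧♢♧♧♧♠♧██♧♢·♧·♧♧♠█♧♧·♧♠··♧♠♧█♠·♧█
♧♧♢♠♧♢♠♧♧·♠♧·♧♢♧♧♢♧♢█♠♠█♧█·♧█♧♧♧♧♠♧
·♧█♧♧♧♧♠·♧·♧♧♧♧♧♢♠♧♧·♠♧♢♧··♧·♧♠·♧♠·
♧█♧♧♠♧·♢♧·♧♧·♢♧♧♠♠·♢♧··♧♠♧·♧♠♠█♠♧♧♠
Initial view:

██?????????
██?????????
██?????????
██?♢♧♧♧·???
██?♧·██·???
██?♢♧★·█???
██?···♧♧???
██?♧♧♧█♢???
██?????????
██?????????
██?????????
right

█??????????
█??????????
█??????????
█?♢♧♧♧·♧???
█?♧·██·♧???
█?♢♧♠★█·???
█?···♧♧♧???
█?♧♧♧█♢·???
█??????????
█??????????
█??????????

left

██?????????
██?????????
██?????????
██?♢♧♧♧·♧??
██?♧·██·♧??
██?♢♧★·█·??
██?···♧♧♧??
██?♧♧♧█♢·??
██?????????
██?????????
██?????????

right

█??????????
█??????????
█??????????
█?♢♧♧♧·♧???
█?♧·██·♧???
█?♢♧♠★█·???
█?···♧♧♧???
█?♧♧♧█♢·???
█??????????
█??????????
█??????????

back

█??????????
█??????????
█?♢♧♧♧·♧???
█?♧·██·♧???
█?♢♧♠·█·???
█?···★♧♧???
█?♧♧♧█♢·???
█??♧♢♧██???
█??????????
█??????????
█??????????

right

???????????
???????????
?♢♧♧♧·♧????
?♧·██·♧█???
?♢♧♠·█·♧???
?···♧★♧♢???
?♧♧♧█♢··???
??♧♢♧██♧???
???????????
???????????
???????????

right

???????????
???????????
♢♧♧♧·♧?????
♧·██·♧█♢???
♢♧♠·█·♧♠???
···♧♧★♢█???
♧♧♧█♢···???
?♧♢♧██♧█???
???????????
???????????
???????????

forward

???????????
???????????
???????????
♢♧♧♧·♧♠·???
♧·██·♧█♢???
♢♧♠·█★♧♠???
···♧♧♧♢█???
♧♧♧█♢···???
?♧♢♧██♧█???
???????????
???????????

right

???????????
???????????
???????????
♧♧♧·♧♠·█???
·██·♧█♢♠???
♧♠·█·★♠♧???
··♧♧♧♢█♠???
♧♧█♢···█???
♧♢♧██♧█????
???????????
???????????

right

???????????
???????????
???????????
♧♧·♧♠·█♢???
██·♧█♢♠♠???
♠·█·♧★♧█???
·♧♧♧♢█♠·???
♧█♢···█♧???
♢♧██♧█?????
???????????
???????????

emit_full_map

♢♧♧♧·♧♠·█♢
♧·██·♧█♢♠♠
♢♧♠·█·♧★♧█
···♧♧♧♢█♠·
♧♧♧█♢···█♧
?♧♢♧██♧█??

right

???????????
???????????
???????????
♧·♧♠·█♢♠???
█·♧█♢♠♠·???
·█·♧♠★█♠???
♧♧♧♢█♠·♠???
█♢···█♧♠???
♧██♧█??????
???????????
???????????

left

???????????
???????????
???????????
♧♧·♧♠·█♢♠??
██·♧█♢♠♠·??
♠·█·♧★♧█♠??
·♧♧♧♢█♠·♠??
♧█♢···█♧♠??
♢♧██♧█?????
???????????
???????????

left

???????????
???????????
???????????
♧♧♧·♧♠·█♢♠?
·██·♧█♢♠♠·?
♧♠·█·★♠♧█♠?
··♧♧♧♢█♠·♠?
♧♧█♢···█♧♠?
♧♢♧██♧█????
???????????
???????????

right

???????????
???????????
???????????
♧♧·♧♠·█♢♠??
██·♧█♢♠♠·??
♠·█·♧★♧█♠??
·♧♧♧♢█♠·♠??
♧█♢···█♧♠??
♢♧██♧█?????
???????????
???????????

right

???????????
???????????
???????????
♧·♧♠·█♢♠???
█·♧█♢♠♠·???
·█·♧♠★█♠???
♧♧♧♢█♠·♠???
█♢···█♧♠???
♧██♧█??????
???????????
???????????

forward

???????????
???????????
???????????
???♧♢♧♠♠???
♧·♧♠·█♢♠???
█·♧█♢★♠·???
·█·♧♠♧█♠???
♧♧♧♢█♠·♠???
█♢···█♧♠???
♧██♧█??????
???????????

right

???????????
???????????
???????????
??♧♢♧♠♠♠???
·♧♠·█♢♠·???
·♧█♢♠★··???
█·♧♠♧█♠♧???
♧♧♢█♠·♠♧???
♢···█♧♠????
██♧█???????
???????????

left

???????????
???????????
???????????
???♧♢♧♠♠♠??
♧·♧♠·█♢♠·??
█·♧█♢★♠··??
·█·♧♠♧█♠♧??
♧♧♧♢█♠·♠♧??
█♢···█♧♠???
♧██♧█??????
???????????

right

???????????
???????????
???????????
??♧♢♧♠♠♠???
·♧♠·█♢♠·???
·♧█♢♠★··???
█·♧♠♧█♠♧???
♧♧♢█♠·♠♧???
♢···█♧♠????
██♧█???????
???????????

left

???????????
???????????
???????????
???♧♢♧♠♠♠??
♧·♧♠·█♢♠·??
█·♧█♢★♠··??
·█·♧♠♧█♠♧??
♧♧♧♢█♠·♠♧??
█♢···█♧♠???
♧██♧█??????
???????????

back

???????????
???????????
???♧♢♧♠♠♠??
♧·♧♠·█♢♠·??
█·♧█♢♠♠··??
·█·♧♠★█♠♧??
♧♧♧♢█♠·♠♧??
█♢···█♧♠???
♧██♧█??????
???????????
???????????

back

???????????
???♧♢♧♠♠♠??
♧·♧♠·█♢♠·??
█·♧█♢♠♠··??
·█·♧♠♧█♠♧??
♧♧♧♢█★·♠♧??
█♢···█♧♠???
♧██♧█♧♧♧???
???????????
???????????
???????????

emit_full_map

??????♧♢♧♠♠♠
♢♧♧♧·♧♠·█♢♠·
♧·██·♧█♢♠♠··
♢♧♠·█·♧♠♧█♠♧
···♧♧♧♢█★·♠♧
♧♧♧█♢···█♧♠?
?♧♢♧██♧█♧♧♧?

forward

???????????
???????????
???♧♢♧♠♠♠??
♧·♧♠·█♢♠·??
█·♧█♢♠♠··??
·█·♧♠★█♠♧??
♧♧♧♢█♠·♠♧??
█♢···█♧♠???
♧██♧█♧♧♧???
???????????
???????????

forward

???????????
???????????
???????????
???♧♢♧♠♠♠??
♧·♧♠·█♢♠·??
█·♧█♢★♠··??
·█·♧♠♧█♠♧??
♧♧♧♢█♠·♠♧??
█♢···█♧♠???
♧██♧█♧♧♧???
???????????

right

???????????
???????????
???????????
??♧♢♧♠♠♠???
·♧♠·█♢♠·???
·♧█♢♠★··???
█·♧♠♧█♠♧???
♧♧♢█♠·♠♧???
♢···█♧♠????
██♧█♧♧♧????
???????????

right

???????????
???????????
???????????
?♧♢♧♠♠♠♧???
♧♠·█♢♠·♠???
♧█♢♠♠★··???
·♧♠♧█♠♧·???
♧♢█♠·♠♧♧???
···█♧♠?????
█♧█♧♧♧?????
???????????

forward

???????????
???????????
???????????
???♧♢♧♧♢???
?♧♢♧♠♠♠♧???
♧♠·█♢★·♠???
♧█♢♠♠···???
·♧♠♧█♠♧·???
♧♢█♠·♠♧♧???
···█♧♠?????
█♧█♧♧♧?????

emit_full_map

????????♧♢♧♧♢
??????♧♢♧♠♠♠♧
♢♧♧♧·♧♠·█♢★·♠
♧·██·♧█♢♠♠···
♢♧♠·█·♧♠♧█♠♧·
···♧♧♧♢█♠·♠♧♧
♧♧♧█♢···█♧♠??
?♧♢♧██♧█♧♧♧??


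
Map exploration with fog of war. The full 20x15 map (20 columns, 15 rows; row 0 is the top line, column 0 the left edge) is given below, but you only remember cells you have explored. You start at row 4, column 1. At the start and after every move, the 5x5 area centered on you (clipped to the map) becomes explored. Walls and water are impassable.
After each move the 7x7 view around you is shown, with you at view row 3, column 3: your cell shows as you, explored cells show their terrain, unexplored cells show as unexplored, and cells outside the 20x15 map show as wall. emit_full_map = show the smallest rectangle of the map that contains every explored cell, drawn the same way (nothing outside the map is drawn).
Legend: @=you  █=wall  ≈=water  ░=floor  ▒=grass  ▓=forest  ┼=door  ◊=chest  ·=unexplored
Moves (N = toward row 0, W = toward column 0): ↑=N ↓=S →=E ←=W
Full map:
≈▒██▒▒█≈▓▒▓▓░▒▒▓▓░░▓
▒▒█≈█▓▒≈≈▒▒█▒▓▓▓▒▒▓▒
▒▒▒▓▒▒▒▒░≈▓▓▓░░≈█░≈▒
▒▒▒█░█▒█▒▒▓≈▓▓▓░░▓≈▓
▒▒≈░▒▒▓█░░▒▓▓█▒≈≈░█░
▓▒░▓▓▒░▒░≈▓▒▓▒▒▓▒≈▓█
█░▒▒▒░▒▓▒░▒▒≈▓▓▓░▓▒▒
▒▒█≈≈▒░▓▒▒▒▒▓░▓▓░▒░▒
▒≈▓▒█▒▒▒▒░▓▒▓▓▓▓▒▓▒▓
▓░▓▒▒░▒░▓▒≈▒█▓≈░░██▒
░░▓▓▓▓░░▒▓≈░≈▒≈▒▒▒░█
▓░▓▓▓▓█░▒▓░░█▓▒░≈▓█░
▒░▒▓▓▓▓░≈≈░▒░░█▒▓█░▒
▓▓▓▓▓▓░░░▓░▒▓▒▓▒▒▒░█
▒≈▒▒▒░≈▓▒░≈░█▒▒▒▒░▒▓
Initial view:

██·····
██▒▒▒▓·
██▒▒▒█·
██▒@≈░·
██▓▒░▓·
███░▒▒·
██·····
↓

██▒▒▒▓·
██▒▒▒█·
██▒▒≈░·
██▓@░▓·
███░▒▒·
██▒▒█≈·
██·····

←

███▒▒▒▓
███▒▒▒█
███▒▒≈░
███@▒░▓
████░▒▒
███▒▒█≈
███····

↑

███····
███▒▒▒▓
███▒▒▒█
███@▒≈░
███▓▒░▓
████░▒▒
███▒▒█≈

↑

███····
███▒▒█·
███▒▒▒▓
███@▒▒█
███▒▒≈░
███▓▒░▓
████░▒▒

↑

███████
███≈▒█·
███▒▒█·
███@▒▒▓
███▒▒▒█
███▒▒≈░
███▓▒░▓

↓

███≈▒█·
███▒▒█·
███▒▒▒▓
███@▒▒█
███▒▒≈░
███▓▒░▓
████░▒▒

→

██≈▒█··
██▒▒█≈·
██▒▒▒▓·
██▒@▒█·
██▒▒≈░·
██▓▒░▓·
███░▒▒·

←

███≈▒█·
███▒▒█≈
███▒▒▒▓
███@▒▒█
███▒▒≈░
███▓▒░▓
████░▒▒

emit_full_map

≈▒█·
▒▒█≈
▒▒▒▓
@▒▒█
▒▒≈░
▓▒░▓
█░▒▒
▒▒█≈

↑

███████
███≈▒█·
███▒▒█≈
███@▒▒▓
███▒▒▒█
███▒▒≈░
███▓▒░▓

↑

███████
███████
███≈▒█·
███@▒█≈
███▒▒▒▓
███▒▒▒█
███▒▒≈░

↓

███████
███≈▒█·
███▒▒█≈
███@▒▒▓
███▒▒▒█
███▒▒≈░
███▓▒░▓

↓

███≈▒█·
███▒▒█≈
███▒▒▒▓
███@▒▒█
███▒▒≈░
███▓▒░▓
████░▒▒

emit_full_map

≈▒█·
▒▒█≈
▒▒▒▓
@▒▒█
▒▒≈░
▓▒░▓
█░▒▒
▒▒█≈


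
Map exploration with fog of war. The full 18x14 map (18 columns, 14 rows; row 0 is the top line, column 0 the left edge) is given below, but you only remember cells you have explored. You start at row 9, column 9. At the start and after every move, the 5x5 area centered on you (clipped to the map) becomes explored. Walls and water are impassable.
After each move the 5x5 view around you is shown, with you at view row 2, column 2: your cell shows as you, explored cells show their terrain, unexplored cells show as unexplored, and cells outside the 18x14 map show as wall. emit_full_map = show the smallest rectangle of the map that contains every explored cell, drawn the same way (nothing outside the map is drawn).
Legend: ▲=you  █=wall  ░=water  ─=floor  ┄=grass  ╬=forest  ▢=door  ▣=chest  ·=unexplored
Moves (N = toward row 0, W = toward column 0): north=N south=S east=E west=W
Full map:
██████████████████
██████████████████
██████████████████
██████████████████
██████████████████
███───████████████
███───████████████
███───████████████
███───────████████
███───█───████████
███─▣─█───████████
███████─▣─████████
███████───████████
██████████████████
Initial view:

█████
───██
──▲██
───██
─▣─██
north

█████
█████
──▲██
───██
───██

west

█████
█████
──▲─█
█───█
█───█

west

─████
─████
──▲──
─█───
─█───

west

──███
──███
──▲──
──█──
▣─█──

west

───██
───██
──▲──
───█─
─▣─█─

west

█───█
█───█
█─▲──
█───█
█─▣─█

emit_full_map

█───██████
█───██████
█─▲─────██
█───█───██
█─▣─█───██
·····─▣─██

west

██───
██───
██▲──
██───
██─▣─

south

██───
██───
██▲──
██─▣─
█████

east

█───█
█────
█─▲─█
█─▣─█
█████

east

───██
─────
──▲█─
─▣─█─
████─

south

─────
───█─
─▣▲█─
████─
████─

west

█────
█───█
█─▲─█
█████
█████

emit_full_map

██───██████
██───██████
██───────██
██───█───██
██─▲─█───██
██████─▣─██
·█████─····

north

█───█
█────
█─▲─█
█─▣─█
█████

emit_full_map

██───██████
██───██████
██───────██
██─▲─█───██
██─▣─█───██
██████─▣─██
·█████─····


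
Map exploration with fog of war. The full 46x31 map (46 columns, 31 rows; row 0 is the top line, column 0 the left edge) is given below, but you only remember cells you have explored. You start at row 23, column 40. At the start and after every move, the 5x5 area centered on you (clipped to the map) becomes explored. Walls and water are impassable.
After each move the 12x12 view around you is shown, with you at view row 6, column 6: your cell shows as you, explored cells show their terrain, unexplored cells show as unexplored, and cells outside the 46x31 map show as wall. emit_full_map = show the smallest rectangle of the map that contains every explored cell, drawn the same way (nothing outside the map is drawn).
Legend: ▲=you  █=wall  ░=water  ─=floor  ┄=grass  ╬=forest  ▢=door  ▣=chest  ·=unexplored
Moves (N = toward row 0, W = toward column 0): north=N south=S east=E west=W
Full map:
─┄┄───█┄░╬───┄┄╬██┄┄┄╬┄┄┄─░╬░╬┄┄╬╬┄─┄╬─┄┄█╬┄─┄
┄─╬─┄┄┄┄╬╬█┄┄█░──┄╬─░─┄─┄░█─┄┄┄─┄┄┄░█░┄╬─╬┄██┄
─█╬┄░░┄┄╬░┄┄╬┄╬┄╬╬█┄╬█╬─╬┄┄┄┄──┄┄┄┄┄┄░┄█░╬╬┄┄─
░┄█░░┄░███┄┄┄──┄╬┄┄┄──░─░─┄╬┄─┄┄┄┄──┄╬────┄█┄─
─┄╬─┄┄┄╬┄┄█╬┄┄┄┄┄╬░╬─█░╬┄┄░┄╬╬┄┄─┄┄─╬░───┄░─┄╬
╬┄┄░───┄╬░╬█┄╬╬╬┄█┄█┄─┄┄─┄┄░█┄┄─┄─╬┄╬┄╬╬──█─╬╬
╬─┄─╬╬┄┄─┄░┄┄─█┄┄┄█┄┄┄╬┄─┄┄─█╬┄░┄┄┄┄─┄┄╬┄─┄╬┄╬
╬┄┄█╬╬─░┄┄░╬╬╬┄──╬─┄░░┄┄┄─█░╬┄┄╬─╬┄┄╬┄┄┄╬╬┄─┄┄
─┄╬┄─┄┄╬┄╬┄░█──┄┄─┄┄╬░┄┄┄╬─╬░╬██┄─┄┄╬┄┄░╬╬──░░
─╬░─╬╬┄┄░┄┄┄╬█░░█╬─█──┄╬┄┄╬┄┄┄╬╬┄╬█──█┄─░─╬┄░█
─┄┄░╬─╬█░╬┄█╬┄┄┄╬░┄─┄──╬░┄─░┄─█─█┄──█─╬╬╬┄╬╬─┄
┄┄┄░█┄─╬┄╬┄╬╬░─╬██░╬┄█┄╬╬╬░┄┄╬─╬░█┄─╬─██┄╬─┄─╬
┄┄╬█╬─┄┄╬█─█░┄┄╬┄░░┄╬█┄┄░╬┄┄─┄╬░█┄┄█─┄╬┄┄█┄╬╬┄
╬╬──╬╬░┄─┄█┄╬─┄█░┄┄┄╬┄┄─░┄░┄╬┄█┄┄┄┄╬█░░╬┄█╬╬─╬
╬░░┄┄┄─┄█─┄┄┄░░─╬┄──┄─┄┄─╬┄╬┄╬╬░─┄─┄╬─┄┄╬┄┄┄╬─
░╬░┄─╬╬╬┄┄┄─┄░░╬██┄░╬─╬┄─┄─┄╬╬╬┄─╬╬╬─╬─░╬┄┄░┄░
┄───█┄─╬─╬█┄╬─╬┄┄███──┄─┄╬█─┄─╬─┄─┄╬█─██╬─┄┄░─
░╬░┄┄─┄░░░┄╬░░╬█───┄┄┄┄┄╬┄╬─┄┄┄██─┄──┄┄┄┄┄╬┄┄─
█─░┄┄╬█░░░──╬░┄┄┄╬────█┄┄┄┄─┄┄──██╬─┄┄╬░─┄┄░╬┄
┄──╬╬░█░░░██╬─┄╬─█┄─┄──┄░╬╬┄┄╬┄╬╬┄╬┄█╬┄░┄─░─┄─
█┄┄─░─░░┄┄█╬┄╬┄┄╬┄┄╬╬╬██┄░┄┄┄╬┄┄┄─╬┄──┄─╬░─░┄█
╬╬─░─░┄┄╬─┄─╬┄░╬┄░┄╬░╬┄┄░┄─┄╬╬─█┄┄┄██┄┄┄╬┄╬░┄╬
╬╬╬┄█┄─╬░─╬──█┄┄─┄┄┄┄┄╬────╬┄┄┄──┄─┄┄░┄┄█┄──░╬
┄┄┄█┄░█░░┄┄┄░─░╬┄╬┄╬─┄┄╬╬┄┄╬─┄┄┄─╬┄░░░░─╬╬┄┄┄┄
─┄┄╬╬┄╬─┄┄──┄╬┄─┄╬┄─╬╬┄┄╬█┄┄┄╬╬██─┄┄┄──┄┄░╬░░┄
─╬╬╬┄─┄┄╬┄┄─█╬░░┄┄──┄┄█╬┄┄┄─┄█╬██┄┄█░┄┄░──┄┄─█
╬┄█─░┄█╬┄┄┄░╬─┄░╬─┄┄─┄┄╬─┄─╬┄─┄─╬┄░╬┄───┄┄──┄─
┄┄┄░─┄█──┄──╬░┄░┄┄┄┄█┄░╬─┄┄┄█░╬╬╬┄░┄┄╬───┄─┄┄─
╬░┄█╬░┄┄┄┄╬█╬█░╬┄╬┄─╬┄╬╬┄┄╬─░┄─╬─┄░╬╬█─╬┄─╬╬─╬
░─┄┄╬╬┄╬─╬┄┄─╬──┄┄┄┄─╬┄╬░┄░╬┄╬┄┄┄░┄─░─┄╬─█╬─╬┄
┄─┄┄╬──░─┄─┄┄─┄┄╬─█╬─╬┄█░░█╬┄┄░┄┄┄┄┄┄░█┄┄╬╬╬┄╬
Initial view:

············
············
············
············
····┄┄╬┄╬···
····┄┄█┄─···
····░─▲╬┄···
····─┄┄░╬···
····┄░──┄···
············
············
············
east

···········█
···········█
···········█
···········█
···┄┄╬┄╬░··█
···┄┄█┄──··█
···░─╬▲┄┄··█
···─┄┄░╬░··█
···┄░──┄┄··█
···········█
···········█
···········█

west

············
············
············
············
····┄┄╬┄╬░··
····┄┄█┄──··
····░─▲╬┄┄··
····─┄┄░╬░··
····┄░──┄┄··
············
············
············

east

···········█
···········█
···········█
···········█
···┄┄╬┄╬░··█
···┄┄█┄──··█
···░─╬▲┄┄··█
···─┄┄░╬░··█
···┄░──┄┄··█
···········█
···········█
···········█

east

··········██
··········██
··········██
··········██
··┄┄╬┄╬░┄·██
··┄┄█┄──░·██
··░─╬╬▲┄┄·██
··─┄┄░╬░░·██
··┄░──┄┄─·██
··········██
··········██
··········██

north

··········██
··········██
··········██
··········██
····╬░─░┄·██
··┄┄╬┄╬░┄·██
··┄┄█┄▲─░·██
··░─╬╬┄┄┄·██
··─┄┄░╬░░·██
··┄░──┄┄─·██
··········██
··········██

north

··········██
··········██
··········██
··········██
····┄─░─┄·██
····╬░─░┄·██
··┄┄╬┄▲░┄·██
··┄┄█┄──░·██
··░─╬╬┄┄┄·██
··─┄┄░╬░░·██
··┄░──┄┄─·██
··········██

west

···········█
···········█
···········█
···········█
····░┄─░─┄·█
····─╬░─░┄·█
···┄┄╬▲╬░┄·█
···┄┄█┄──░·█
···░─╬╬┄┄┄·█
···─┄┄░╬░░·█
···┄░──┄┄─·█
···········█

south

···········█
···········█
···········█
····░┄─░─┄·█
····─╬░─░┄·█
···┄┄╬┄╬░┄·█
···┄┄█▲──░·█
···░─╬╬┄┄┄·█
···─┄┄░╬░░·█
···┄░──┄┄─·█
···········█
···········█

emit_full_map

·░┄─░─┄
·─╬░─░┄
┄┄╬┄╬░┄
┄┄█▲──░
░─╬╬┄┄┄
─┄┄░╬░░
┄░──┄┄─

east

··········██
··········██
··········██
···░┄─░─┄·██
···─╬░─░┄·██
··┄┄╬┄╬░┄·██
··┄┄█┄▲─░·██
··░─╬╬┄┄┄·██
··─┄┄░╬░░·██
··┄░──┄┄─·██
··········██
··········██

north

··········██
··········██
··········██
··········██
···░┄─░─┄·██
···─╬░─░┄·██
··┄┄╬┄▲░┄·██
··┄┄█┄──░·██
··░─╬╬┄┄┄·██
··─┄┄░╬░░·██
··┄░──┄┄─·██
··········██

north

··········██
··········██
··········██
··········██
····─┄┄░╬·██
···░┄─░─┄·██
···─╬░▲░┄·██
··┄┄╬┄╬░┄·██
··┄┄█┄──░·██
··░─╬╬┄┄┄·██
··─┄┄░╬░░·██
··┄░──┄┄─·██

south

··········██
··········██
··········██
····─┄┄░╬·██
···░┄─░─┄·██
···─╬░─░┄·██
··┄┄╬┄▲░┄·██
··┄┄█┄──░·██
··░─╬╬┄┄┄·██
··─┄┄░╬░░·██
··┄░──┄┄─·██
··········██

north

··········██
··········██
··········██
··········██
····─┄┄░╬·██
···░┄─░─┄·██
···─╬░▲░┄·██
··┄┄╬┄╬░┄·██
··┄┄█┄──░·██
··░─╬╬┄┄┄·██
··─┄┄░╬░░·██
··┄░──┄┄─·██

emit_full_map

··─┄┄░╬
·░┄─░─┄
·─╬░▲░┄
┄┄╬┄╬░┄
┄┄█┄──░
░─╬╬┄┄┄
─┄┄░╬░░
┄░──┄┄─

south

··········██
··········██
··········██
····─┄┄░╬·██
···░┄─░─┄·██
···─╬░─░┄·██
··┄┄╬┄▲░┄·██
··┄┄█┄──░·██
··░─╬╬┄┄┄·██
··─┄┄░╬░░·██
··┄░──┄┄─·██
··········██


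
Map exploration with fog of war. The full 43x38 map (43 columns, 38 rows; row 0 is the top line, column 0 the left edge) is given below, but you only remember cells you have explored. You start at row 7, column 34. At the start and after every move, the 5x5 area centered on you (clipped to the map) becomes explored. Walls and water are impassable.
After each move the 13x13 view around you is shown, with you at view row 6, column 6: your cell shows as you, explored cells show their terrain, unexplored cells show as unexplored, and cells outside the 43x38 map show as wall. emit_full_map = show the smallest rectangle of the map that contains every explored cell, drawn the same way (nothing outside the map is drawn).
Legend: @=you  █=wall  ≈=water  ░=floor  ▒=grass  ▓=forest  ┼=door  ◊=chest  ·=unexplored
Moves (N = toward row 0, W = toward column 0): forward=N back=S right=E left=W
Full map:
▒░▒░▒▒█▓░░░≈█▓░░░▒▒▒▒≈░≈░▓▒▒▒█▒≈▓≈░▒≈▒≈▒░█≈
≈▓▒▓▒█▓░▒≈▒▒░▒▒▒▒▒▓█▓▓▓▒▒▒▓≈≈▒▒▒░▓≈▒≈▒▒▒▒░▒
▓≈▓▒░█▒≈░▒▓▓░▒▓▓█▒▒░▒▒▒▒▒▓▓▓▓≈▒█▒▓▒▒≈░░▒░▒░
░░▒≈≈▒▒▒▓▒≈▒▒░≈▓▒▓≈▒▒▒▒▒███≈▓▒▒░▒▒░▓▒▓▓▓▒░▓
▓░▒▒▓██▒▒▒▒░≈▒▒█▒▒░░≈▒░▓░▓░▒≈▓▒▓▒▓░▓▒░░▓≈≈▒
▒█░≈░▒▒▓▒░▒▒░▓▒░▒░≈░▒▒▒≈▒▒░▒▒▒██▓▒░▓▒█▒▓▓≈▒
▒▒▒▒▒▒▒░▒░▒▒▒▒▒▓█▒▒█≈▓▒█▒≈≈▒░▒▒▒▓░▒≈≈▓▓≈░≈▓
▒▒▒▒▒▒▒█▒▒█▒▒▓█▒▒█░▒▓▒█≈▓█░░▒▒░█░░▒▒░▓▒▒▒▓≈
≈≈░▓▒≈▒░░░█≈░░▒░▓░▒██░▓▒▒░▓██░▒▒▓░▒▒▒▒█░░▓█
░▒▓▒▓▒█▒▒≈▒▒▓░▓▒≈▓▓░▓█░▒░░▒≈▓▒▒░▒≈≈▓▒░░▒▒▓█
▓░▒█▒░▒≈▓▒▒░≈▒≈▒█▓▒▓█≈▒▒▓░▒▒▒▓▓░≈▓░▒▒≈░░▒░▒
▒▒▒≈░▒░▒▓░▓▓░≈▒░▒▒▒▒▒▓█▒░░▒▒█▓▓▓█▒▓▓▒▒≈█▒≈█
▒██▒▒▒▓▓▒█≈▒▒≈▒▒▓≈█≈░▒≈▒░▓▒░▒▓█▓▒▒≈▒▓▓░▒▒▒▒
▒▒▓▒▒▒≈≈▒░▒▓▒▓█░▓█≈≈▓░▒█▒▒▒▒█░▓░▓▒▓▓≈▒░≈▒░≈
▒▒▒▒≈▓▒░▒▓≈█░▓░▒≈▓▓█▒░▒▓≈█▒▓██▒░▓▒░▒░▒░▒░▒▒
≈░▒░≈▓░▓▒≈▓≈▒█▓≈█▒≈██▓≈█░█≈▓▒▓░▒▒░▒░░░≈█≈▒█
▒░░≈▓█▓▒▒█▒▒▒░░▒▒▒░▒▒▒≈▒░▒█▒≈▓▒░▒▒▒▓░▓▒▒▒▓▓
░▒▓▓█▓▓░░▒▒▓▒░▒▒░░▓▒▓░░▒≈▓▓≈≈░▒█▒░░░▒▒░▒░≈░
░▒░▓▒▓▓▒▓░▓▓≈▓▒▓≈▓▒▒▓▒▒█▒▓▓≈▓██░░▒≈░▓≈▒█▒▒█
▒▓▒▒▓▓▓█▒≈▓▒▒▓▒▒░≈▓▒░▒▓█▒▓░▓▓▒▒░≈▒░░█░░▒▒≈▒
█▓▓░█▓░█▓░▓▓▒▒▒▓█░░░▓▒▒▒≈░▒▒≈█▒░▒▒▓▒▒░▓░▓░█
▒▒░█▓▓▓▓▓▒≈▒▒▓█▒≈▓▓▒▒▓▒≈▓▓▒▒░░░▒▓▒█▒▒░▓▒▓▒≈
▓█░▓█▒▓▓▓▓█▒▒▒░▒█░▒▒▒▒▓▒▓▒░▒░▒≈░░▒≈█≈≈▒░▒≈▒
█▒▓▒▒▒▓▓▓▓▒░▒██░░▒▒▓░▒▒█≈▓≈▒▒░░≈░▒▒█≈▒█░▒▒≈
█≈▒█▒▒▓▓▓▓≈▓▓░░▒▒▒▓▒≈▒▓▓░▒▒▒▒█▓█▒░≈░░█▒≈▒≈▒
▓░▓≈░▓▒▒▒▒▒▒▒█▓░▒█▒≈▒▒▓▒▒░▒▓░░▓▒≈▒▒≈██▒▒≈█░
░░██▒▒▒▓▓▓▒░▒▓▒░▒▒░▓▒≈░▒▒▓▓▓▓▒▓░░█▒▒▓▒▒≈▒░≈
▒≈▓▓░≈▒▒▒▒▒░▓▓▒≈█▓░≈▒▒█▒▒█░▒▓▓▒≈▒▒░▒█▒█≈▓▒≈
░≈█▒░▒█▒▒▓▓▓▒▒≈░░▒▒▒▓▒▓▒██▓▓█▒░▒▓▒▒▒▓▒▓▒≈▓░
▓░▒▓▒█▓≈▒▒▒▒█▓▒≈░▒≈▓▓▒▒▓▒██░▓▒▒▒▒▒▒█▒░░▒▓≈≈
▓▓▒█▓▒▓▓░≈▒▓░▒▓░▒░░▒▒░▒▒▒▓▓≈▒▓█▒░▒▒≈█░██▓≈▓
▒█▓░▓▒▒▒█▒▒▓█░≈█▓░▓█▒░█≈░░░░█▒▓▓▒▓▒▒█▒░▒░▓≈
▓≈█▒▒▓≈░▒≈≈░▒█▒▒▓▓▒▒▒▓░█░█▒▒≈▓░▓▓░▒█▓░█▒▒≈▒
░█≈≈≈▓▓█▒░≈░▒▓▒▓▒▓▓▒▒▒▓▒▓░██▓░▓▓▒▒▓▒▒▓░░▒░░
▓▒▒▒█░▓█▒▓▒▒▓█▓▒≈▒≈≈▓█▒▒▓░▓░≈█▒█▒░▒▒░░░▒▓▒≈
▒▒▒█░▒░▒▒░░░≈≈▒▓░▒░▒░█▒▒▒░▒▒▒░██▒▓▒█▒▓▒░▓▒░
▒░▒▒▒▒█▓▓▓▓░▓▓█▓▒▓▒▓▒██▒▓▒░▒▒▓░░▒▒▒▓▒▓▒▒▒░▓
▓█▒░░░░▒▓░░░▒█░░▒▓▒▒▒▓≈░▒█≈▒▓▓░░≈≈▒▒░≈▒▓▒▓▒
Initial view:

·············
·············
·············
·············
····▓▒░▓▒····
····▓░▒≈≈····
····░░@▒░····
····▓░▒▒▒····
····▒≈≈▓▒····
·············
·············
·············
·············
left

·············
·············
·············
·············
····█▓▒░▓▒···
····▒▓░▒≈≈···
····█░@▒▒░···
····▒▓░▒▒▒···
····░▒≈≈▓▒···
·············
·············
·············
·············

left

·············
·············
·············
·············
····██▓▒░▓▒··
····▒▒▓░▒≈≈··
····░█@░▒▒░··
····▒▒▓░▒▒▒··
····▒░▒≈≈▓▒··
·············
·············
·············
·············

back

·············
·············
·············
····██▓▒░▓▒··
····▒▒▓░▒≈≈··
····░█░░▒▒░··
····▒▒@░▒▒▒··
····▒░▒≈≈▓▒··
····▓░≈▓░····
·············
·············
·············
·············

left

·············
·············
·············
·····██▓▒░▓▒·
····▒▒▒▓░▒≈≈·
····▒░█░░▒▒░·
····░▒@▓░▒▒▒·
····▒▒░▒≈≈▓▒·
····▓▓░≈▓░···
·············
·············
·············
·············

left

·············
·············
·············
······██▓▒░▓▒
····░▒▒▒▓░▒≈≈
····▒▒░█░░▒▒░
····█░@▒▓░▒▒▒
····▓▒▒░▒≈≈▓▒
····▒▓▓░≈▓░··
·············
·············
·············
·············

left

·············
·············
·············
·······██▓▒░▓
····▒░▒▒▒▓░▒≈
····░▒▒░█░░▒▒
····██@▒▒▓░▒▒
····≈▓▒▒░▒≈≈▓
····▒▒▓▓░≈▓░·
·············
·············
·············
·············

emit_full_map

···██▓▒░▓▒
▒░▒▒▒▓░▒≈≈
░▒▒░█░░▒▒░
██@▒▒▓░▒▒▒
≈▓▒▒░▒≈≈▓▒
▒▒▓▓░≈▓░··

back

·············
·············
·······██▓▒░▓
····▒░▒▒▒▓░▒≈
····░▒▒░█░░▒▒
····██░▒▒▓░▒▒
····≈▓@▒░▒≈≈▓
····▒▒▓▓░≈▓░·
····▒█▓▓▓····
·············
·············
·············
·············

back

·············
·······██▓▒░▓
····▒░▒▒▒▓░▒≈
····░▒▒░█░░▒▒
····██░▒▒▓░▒▒
····≈▓▒▒░▒≈≈▓
····▒▒@▓░≈▓░·
····▒█▓▓▓····
····░▒▓█▓····
·············
·············
·············
·············

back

·······██▓▒░▓
····▒░▒▒▒▓░▒≈
····░▒▒░█░░▒▒
····██░▒▒▓░▒▒
····≈▓▒▒░▒≈≈▓
····▒▒▓▓░≈▓░·
····▒█@▓▓····
····░▒▓█▓····
····▒█░▓░····
·············
·············
·············
·············

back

····▒░▒▒▒▓░▒≈
····░▒▒░█░░▒▒
····██░▒▒▓░▒▒
····≈▓▒▒░▒≈≈▓
····▒▒▓▓░≈▓░·
····▒█▓▓▓····
····░▒@█▓····
····▒█░▓░····
····▓██▒░····
·············
·············
·············
·············

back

····░▒▒░█░░▒▒
····██░▒▒▓░▒▒
····≈▓▒▒░▒≈≈▓
····▒▒▓▓░≈▓░·
····▒█▓▓▓····
····░▒▓█▓····
····▒█@▓░····
····▓██▒░····
····▓▒▓░▒····
·············
·············
·············
·············

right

···░▒▒░█░░▒▒░
···██░▒▒▓░▒▒▒
···≈▓▒▒░▒≈≈▓▒
···▒▒▓▓░≈▓░··
···▒█▓▓▓█····
···░▒▓█▓▒····
···▒█░@░▓····
···▓██▒░▓····
···▓▒▓░▒▒····
·············
·············
·············
·············

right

··░▒▒░█░░▒▒░·
··██░▒▒▓░▒▒▒·
··≈▓▒▒░▒≈≈▓▒·
··▒▒▓▓░≈▓░···
··▒█▓▓▓█▒····
··░▒▓█▓▒▒····
··▒█░▓@▓▒····
··▓██▒░▓▒····
··▓▒▓░▒▒░····
·············
·············
·············
·············

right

·░▒▒░█░░▒▒░··
·██░▒▒▓░▒▒▒··
·≈▓▒▒░▒≈≈▓▒··
·▒▒▓▓░≈▓░····
·▒█▓▓▓█▒▓····
·░▒▓█▓▒▒≈····
·▒█░▓░@▒▓····
·▓██▒░▓▒░····
·▓▒▓░▒▒░▒····
·············
·············
·············
·············

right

░▒▒░█░░▒▒░···
██░▒▒▓░▒▒▒···
≈▓▒▒░▒≈≈▓▒···
▒▒▓▓░≈▓░·····
▒█▓▓▓█▒▓▓····
░▒▓█▓▒▒≈▒····
▒█░▓░▓@▓▓····
▓██▒░▓▒░▒····
▓▒▓░▒▒░▒░····
·············
·············
·············
·············

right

▒▒░█░░▒▒░····
█░▒▒▓░▒▒▒····
▓▒▒░▒≈≈▓▒····
▒▓▓░≈▓░······
█▓▓▓█▒▓▓▒····
▒▓█▓▒▒≈▒▓····
█░▓░▓▒@▓≈····
██▒░▓▒░▒░····
▒▓░▒▒░▒░░····
·············
·············
·············
·············

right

▒░█░░▒▒░·····
░▒▒▓░▒▒▒·····
▒▒░▒≈≈▓▒·····
▓▓░≈▓░·······
▓▓▓█▒▓▓▒▒····
▓█▓▒▒≈▒▓▓····
░▓░▓▒▓@≈▒····
█▒░▓▒░▒░▒····
▓░▒▒░▒░░░····
·············
·············
·············
·············

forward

▒▒▒▓░▒≈≈·····
▒░█░░▒▒░·····
░▒▒▓░▒▒▒·····
▒▒░▒≈≈▓▒·····
▓▓░≈▓░▒▒≈····
▓▓▓█▒▓▓▒▒····
▓█▓▒▒≈@▓▓····
░▓░▓▒▓▓≈▒····
█▒░▓▒░▒░▒····
▓░▒▒░▒░░░····
·············
·············
·············

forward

·██▓▒░▓▒·····
▒▒▒▓░▒≈≈·····
▒░█░░▒▒░·····
░▒▒▓░▒▒▒·····
▒▒░▒≈≈▓▒░····
▓▓░≈▓░▒▒≈····
▓▓▓█▒▓@▒▒····
▓█▓▒▒≈▒▓▓····
░▓░▓▒▓▓≈▒····
█▒░▓▒░▒░▒····
▓░▒▒░▒░░░····
·············
·············

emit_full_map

···██▓▒░▓▒·
▒░▒▒▒▓░▒≈≈·
░▒▒░█░░▒▒░·
██░▒▒▓░▒▒▒·
≈▓▒▒░▒≈≈▓▒░
▒▒▓▓░≈▓░▒▒≈
▒█▓▓▓█▒▓@▒▒
░▒▓█▓▒▒≈▒▓▓
▒█░▓░▓▒▓▓≈▒
▓██▒░▓▒░▒░▒
▓▒▓░▒▒░▒░░░
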